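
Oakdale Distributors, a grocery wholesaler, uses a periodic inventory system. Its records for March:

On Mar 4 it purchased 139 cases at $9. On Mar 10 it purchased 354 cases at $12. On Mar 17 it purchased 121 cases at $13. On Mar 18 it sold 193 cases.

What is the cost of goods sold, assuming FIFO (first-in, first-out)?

COGS = $1,899

Mar 18, 193 sold [FIFO — oldest first]: 139 @ $9 + 54 @ $12 = $1,899
Ending inventory: 300 @ $12 + 121 @ $13 = $5,173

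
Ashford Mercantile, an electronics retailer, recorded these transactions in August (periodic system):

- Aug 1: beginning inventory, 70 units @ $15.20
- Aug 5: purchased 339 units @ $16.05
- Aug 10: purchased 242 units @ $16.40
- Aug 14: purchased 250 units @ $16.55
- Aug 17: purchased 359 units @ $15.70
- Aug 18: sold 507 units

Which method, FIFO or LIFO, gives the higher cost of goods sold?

FIFO

FIFO COGS: 70 @ $15.20 + 339 @ $16.05 + 98 @ $16.40 = $8,112.15
LIFO COGS: 359 @ $15.70 + 148 @ $16.55 = $8,085.70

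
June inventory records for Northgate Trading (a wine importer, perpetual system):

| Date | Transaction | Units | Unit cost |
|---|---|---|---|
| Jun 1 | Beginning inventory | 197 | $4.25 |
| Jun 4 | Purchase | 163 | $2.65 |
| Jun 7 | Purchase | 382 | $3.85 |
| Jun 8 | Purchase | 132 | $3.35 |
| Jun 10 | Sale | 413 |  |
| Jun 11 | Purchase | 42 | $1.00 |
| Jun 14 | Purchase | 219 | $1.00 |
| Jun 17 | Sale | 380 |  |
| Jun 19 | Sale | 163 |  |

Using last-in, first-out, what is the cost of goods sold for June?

COGS = $2,682.35

Jun 10, 413 sold [LIFO — newest first]: 132 @ $3.35 + 281 @ $3.85 = $1,524.05
Jun 17, 380 sold [LIFO — newest first]: 219 @ $1.00 + 42 @ $1.00 + 101 @ $3.85 + 18 @ $2.65 = $697.55
Jun 19, 163 sold [LIFO — newest first]: 145 @ $2.65 + 18 @ $4.25 = $460.75
Total COGS = $1,524.05 + $697.55 + $460.75 = $2,682.35
Ending inventory: 179 @ $4.25 = $760.75
Check: goods available $3,443.10 = COGS $2,682.35 + ending $760.75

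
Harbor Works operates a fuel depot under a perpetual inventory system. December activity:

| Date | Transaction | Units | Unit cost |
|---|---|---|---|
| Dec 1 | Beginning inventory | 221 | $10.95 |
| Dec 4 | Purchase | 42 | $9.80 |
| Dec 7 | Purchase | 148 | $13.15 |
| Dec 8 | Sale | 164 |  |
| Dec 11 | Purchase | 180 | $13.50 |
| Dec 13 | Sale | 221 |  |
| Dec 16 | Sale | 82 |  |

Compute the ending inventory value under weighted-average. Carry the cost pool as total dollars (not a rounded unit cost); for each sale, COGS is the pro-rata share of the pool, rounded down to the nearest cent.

Ending inventory = $1,539.50

After Dec 1: 221 on hand, pool $2,419.95 (≈ $10.9500 each)
After Dec 4: 263 on hand, pool $2,831.55 (≈ $10.7663 each)
After Dec 7: 411 on hand, pool $4,777.75 (≈ $11.6247 each)
Dec 8, sell 164: 164/411 × $4,777.75 → $1,906.45
After Dec 11: 427 on hand, pool $5,301.30 (≈ $12.4152 each)
Dec 13, sell 221: 221/427 × $5,301.30 → $2,743.76
Dec 16, sell 82: 82/206 × $2,557.54 → $1,018.04
Total COGS = $1,906.45 + $2,743.76 + $1,018.04 = $5,668.25
Ending inventory (cost pool remaining) = $1,539.50
Check: goods available $7,207.75 = COGS $5,668.25 + ending $1,539.50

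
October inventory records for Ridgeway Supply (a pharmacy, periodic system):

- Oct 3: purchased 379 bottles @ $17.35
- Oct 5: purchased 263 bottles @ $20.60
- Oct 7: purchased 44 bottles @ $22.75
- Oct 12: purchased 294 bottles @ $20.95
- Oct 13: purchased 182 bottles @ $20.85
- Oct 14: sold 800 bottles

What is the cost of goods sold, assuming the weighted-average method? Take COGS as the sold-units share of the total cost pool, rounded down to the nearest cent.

COGS = $15,799.27

Oct 14, sell 800: 800/1162 × $22,948.45 → $15,799.27
Ending inventory (cost pool remaining) = $7,149.18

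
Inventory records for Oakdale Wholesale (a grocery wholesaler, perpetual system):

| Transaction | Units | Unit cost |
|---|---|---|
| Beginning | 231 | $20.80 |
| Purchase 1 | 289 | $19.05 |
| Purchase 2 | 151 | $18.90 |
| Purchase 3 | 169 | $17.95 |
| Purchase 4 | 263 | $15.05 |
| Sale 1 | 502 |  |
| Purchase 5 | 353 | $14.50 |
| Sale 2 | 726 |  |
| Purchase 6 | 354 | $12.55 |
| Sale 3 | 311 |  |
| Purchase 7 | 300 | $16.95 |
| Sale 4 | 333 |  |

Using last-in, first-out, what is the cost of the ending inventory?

Ending inventory = $4,867.90

Sale 1 (502) [LIFO — newest first]: 263 @ $15.05 + 169 @ $17.95 + 70 @ $18.90 = $8,314.70
Sale 2 (726) [LIFO — newest first]: 353 @ $14.50 + 81 @ $18.90 + 289 @ $19.05 + 3 @ $20.80 = $12,217.25
Sale 3 (311) [LIFO — newest first]: 311 @ $12.55 = $3,903.05
Sale 4 (333) [LIFO — newest first]: 300 @ $16.95 + 33 @ $12.55 = $5,499.15
Total COGS = $8,314.70 + $12,217.25 + $3,903.05 + $5,499.15 = $29,934.15
Ending inventory: 228 @ $20.80 + 10 @ $12.55 = $4,867.90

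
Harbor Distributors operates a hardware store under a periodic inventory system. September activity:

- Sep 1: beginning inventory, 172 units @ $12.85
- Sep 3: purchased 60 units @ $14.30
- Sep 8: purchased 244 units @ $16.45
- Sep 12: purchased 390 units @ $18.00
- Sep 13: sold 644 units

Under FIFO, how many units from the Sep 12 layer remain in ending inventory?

Sep 13, 644 sold [FIFO — oldest first]: 172 @ $12.85 + 60 @ $14.30 + 244 @ $16.45 + 168 @ $18.00 = $10,106.00
Ending inventory: 222 @ $18.00 = $3,996.00

222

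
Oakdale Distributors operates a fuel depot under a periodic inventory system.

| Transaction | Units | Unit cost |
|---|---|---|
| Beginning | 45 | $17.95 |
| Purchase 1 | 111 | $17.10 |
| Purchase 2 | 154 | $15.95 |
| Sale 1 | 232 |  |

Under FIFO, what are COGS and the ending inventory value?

Sale 1 (232) [FIFO — oldest first]: 45 @ $17.95 + 111 @ $17.10 + 76 @ $15.95 = $3,918.05
Ending inventory: 78 @ $15.95 = $1,244.10

COGS = $3,918.05; ending inventory = $1,244.10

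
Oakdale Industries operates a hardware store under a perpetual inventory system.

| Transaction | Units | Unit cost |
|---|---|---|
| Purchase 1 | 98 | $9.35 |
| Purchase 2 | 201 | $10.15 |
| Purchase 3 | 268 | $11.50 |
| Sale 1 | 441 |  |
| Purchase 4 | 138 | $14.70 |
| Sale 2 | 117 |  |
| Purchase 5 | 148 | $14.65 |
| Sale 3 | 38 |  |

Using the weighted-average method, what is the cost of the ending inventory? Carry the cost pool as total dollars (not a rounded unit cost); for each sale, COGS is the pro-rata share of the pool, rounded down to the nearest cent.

Ending inventory = $3,523.91

After Purchase 1: 98 on hand, pool $916.30 (≈ $9.3500 each)
After Purchase 2: 299 on hand, pool $2,956.45 (≈ $9.8878 each)
After Purchase 3: 567 on hand, pool $6,038.45 (≈ $10.6498 each)
Sale 1, sell 441: 441/567 × $6,038.45 → $4,696.57
After Purchase 4: 264 on hand, pool $3,370.48 (≈ $12.7670 each)
Sale 2, sell 117: 117/264 × $3,370.48 → $1,493.73
After Purchase 5: 295 on hand, pool $4,044.95 (≈ $13.7117 each)
Sale 3, sell 38: 38/295 × $4,044.95 → $521.04
Total COGS = $4,696.57 + $1,493.73 + $521.04 = $6,711.34
Ending inventory (cost pool remaining) = $3,523.91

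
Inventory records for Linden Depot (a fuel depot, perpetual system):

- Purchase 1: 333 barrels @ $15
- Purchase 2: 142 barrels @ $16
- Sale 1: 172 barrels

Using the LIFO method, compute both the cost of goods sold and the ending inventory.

COGS = $2,722; ending inventory = $4,545

Sale 1 (172) [LIFO — newest first]: 142 @ $16 + 30 @ $15 = $2,722
Ending inventory: 303 @ $15 = $4,545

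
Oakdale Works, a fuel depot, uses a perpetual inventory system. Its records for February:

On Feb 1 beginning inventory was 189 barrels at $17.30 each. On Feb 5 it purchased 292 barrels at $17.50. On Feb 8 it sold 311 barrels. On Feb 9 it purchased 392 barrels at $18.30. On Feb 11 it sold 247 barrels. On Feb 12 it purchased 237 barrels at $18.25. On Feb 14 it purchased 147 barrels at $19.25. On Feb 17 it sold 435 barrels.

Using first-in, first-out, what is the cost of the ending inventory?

Feb 8, 311 sold [FIFO — oldest first]: 189 @ $17.30 + 122 @ $17.50 = $5,404.70
Feb 11, 247 sold [FIFO — oldest first]: 170 @ $17.50 + 77 @ $18.30 = $4,384.10
Feb 17, 435 sold [FIFO — oldest first]: 315 @ $18.30 + 120 @ $18.25 = $7,954.50
Total COGS = $5,404.70 + $4,384.10 + $7,954.50 = $17,743.30
Ending inventory: 117 @ $18.25 + 147 @ $19.25 = $4,965.00

Ending inventory = $4,965.00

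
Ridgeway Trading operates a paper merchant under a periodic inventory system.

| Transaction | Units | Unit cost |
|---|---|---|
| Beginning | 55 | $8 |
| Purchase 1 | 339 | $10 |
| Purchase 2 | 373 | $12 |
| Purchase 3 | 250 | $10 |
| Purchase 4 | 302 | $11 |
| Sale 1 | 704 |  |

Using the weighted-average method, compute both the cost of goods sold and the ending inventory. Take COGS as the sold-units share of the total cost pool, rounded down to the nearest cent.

COGS = $7,540.64; ending inventory = $6,587.36

Sale 1, sell 704: 704/1319 × $14,128.00 → $7,540.64
Ending inventory (cost pool remaining) = $6,587.36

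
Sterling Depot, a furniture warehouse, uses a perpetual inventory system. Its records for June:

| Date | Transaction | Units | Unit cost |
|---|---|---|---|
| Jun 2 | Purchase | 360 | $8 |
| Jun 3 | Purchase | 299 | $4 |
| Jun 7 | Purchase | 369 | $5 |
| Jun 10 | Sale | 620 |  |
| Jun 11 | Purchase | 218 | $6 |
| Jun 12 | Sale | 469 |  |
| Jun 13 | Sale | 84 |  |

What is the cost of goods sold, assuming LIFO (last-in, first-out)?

COGS = $6,645

Jun 10, 620 sold [LIFO — newest first]: 369 @ $5 + 251 @ $4 = $2,849
Jun 12, 469 sold [LIFO — newest first]: 218 @ $6 + 48 @ $4 + 203 @ $8 = $3,124
Jun 13, 84 sold [LIFO — newest first]: 84 @ $8 = $672
Total COGS = $2,849 + $3,124 + $672 = $6,645
Ending inventory: 73 @ $8 = $584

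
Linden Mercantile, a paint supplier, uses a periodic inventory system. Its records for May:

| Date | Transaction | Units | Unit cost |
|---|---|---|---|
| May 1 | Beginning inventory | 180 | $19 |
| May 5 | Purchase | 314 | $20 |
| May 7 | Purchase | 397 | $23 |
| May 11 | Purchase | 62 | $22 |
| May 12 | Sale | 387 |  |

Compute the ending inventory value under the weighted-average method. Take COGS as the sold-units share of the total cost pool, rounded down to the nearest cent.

Ending inventory = $11,994.10

May 12, sell 387: 387/953 × $20,195.00 → $8,200.90
Ending inventory (cost pool remaining) = $11,994.10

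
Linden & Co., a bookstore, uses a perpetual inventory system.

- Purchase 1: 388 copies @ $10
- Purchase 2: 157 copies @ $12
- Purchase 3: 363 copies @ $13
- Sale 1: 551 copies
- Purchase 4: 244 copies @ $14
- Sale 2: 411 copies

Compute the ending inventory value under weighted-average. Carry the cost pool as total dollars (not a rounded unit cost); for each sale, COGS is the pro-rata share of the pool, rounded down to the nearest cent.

Ending inventory = $2,382.95

After Purchase 1: 388 on hand, pool $3,880.00 (≈ $10.0000 each)
After Purchase 2: 545 on hand, pool $5,764.00 (≈ $10.5761 each)
After Purchase 3: 908 on hand, pool $10,483.00 (≈ $11.5452 each)
Sale 1, sell 551: 551/908 × $10,483.00 → $6,361.37
After Purchase 4: 601 on hand, pool $7,537.63 (≈ $12.5418 each)
Sale 2, sell 411: 411/601 × $7,537.63 → $5,154.68
Total COGS = $6,361.37 + $5,154.68 = $11,516.05
Ending inventory (cost pool remaining) = $2,382.95
Check: goods available $13,899.00 = COGS $11,516.05 + ending $2,382.95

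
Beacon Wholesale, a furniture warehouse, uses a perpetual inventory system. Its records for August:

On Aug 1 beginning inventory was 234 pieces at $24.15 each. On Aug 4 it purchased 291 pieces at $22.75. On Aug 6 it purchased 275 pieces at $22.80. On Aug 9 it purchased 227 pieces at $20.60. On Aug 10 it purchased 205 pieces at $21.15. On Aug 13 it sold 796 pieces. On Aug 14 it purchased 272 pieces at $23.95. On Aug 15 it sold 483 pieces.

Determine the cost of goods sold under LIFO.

COGS = $28,633.95

Aug 13, 796 sold [LIFO — newest first]: 205 @ $21.15 + 227 @ $20.60 + 275 @ $22.80 + 89 @ $22.75 = $17,306.70
Aug 15, 483 sold [LIFO — newest first]: 272 @ $23.95 + 202 @ $22.75 + 9 @ $24.15 = $11,327.25
Total COGS = $17,306.70 + $11,327.25 = $28,633.95
Ending inventory: 225 @ $24.15 = $5,433.75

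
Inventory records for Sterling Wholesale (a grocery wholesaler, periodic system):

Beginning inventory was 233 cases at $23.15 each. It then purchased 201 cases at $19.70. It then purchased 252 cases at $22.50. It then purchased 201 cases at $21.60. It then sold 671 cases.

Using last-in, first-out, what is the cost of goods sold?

Sale 1 (671) [LIFO — newest first]: 201 @ $21.60 + 252 @ $22.50 + 201 @ $19.70 + 17 @ $23.15 = $14,364.85
Ending inventory: 216 @ $23.15 = $5,000.40

COGS = $14,364.85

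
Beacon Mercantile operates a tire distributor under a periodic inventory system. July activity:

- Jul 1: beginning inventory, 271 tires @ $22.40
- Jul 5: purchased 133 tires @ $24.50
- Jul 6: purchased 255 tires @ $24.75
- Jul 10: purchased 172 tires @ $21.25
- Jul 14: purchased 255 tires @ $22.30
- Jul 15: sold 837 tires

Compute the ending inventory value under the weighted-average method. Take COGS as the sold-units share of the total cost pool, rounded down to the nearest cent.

Ending inventory = $5,727.84

Jul 15, sell 837: 837/1086 × $24,981.65 → $19,253.81
Ending inventory (cost pool remaining) = $5,727.84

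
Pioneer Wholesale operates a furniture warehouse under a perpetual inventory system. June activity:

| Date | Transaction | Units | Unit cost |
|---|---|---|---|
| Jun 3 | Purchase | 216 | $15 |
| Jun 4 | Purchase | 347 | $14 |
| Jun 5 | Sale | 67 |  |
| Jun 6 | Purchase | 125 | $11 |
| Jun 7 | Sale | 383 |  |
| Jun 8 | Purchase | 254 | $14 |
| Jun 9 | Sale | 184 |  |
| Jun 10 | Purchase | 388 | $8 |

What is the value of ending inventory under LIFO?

Jun 5, 67 sold [LIFO — newest first]: 67 @ $14 = $938
Jun 7, 383 sold [LIFO — newest first]: 125 @ $11 + 258 @ $14 = $4,987
Jun 9, 184 sold [LIFO — newest first]: 184 @ $14 = $2,576
Total COGS = $938 + $4,987 + $2,576 = $8,501
Ending inventory: 216 @ $15 + 22 @ $14 + 70 @ $14 + 388 @ $8 = $7,632
Check: goods available $16,133 = COGS $8,501 + ending $7,632

Ending inventory = $7,632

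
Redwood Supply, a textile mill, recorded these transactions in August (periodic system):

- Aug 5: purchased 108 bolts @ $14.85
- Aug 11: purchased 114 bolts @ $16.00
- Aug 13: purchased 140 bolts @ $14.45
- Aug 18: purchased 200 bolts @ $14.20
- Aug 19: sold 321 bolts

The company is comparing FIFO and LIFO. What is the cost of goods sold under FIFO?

COGS = $4,858.35

FIFO COGS: 108 @ $14.85 + 114 @ $16.00 + 99 @ $14.45 = $4,858.35
LIFO COGS: 200 @ $14.20 + 121 @ $14.45 = $4,588.45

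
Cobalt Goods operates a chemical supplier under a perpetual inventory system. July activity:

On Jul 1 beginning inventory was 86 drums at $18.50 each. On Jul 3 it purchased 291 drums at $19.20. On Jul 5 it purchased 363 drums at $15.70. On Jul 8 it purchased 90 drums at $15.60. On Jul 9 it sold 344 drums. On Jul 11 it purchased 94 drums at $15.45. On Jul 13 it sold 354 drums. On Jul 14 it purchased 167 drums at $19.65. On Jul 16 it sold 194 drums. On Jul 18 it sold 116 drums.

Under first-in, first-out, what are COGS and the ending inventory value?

COGS = $17,384.20; ending inventory = $1,630.95

Jul 9, 344 sold [FIFO — oldest first]: 86 @ $18.50 + 258 @ $19.20 = $6,544.60
Jul 13, 354 sold [FIFO — oldest first]: 33 @ $19.20 + 321 @ $15.70 = $5,673.30
Jul 16, 194 sold [FIFO — oldest first]: 42 @ $15.70 + 90 @ $15.60 + 62 @ $15.45 = $3,021.30
Jul 18, 116 sold [FIFO — oldest first]: 32 @ $15.45 + 84 @ $19.65 = $2,145.00
Total COGS = $6,544.60 + $5,673.30 + $3,021.30 + $2,145.00 = $17,384.20
Ending inventory: 83 @ $19.65 = $1,630.95
Check: goods available $19,015.15 = COGS $17,384.20 + ending $1,630.95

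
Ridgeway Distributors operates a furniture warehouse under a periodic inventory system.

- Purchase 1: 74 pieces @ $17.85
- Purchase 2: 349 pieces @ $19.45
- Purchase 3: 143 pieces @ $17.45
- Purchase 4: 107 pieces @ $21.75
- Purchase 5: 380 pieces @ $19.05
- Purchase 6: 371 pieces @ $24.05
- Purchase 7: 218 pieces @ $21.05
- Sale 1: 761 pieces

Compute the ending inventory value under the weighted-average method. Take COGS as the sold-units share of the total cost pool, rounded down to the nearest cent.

Sale 1, sell 761: 761/1642 × $33,682.00 → $15,610.23
Ending inventory (cost pool remaining) = $18,071.77
Check: goods available $33,682.00 = COGS $15,610.23 + ending $18,071.77

Ending inventory = $18,071.77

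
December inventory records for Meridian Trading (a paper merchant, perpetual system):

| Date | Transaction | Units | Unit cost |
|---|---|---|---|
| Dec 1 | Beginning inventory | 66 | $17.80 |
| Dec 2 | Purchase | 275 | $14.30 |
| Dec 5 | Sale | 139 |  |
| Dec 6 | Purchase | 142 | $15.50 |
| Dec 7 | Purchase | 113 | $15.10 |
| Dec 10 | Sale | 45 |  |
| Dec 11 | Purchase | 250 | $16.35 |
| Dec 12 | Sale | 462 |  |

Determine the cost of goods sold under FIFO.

COGS = $9,832.10

Dec 5, 139 sold [FIFO — oldest first]: 66 @ $17.80 + 73 @ $14.30 = $2,218.70
Dec 10, 45 sold [FIFO — oldest first]: 45 @ $14.30 = $643.50
Dec 12, 462 sold [FIFO — oldest first]: 157 @ $14.30 + 142 @ $15.50 + 113 @ $15.10 + 50 @ $16.35 = $6,969.90
Total COGS = $2,218.70 + $643.50 + $6,969.90 = $9,832.10
Ending inventory: 200 @ $16.35 = $3,270.00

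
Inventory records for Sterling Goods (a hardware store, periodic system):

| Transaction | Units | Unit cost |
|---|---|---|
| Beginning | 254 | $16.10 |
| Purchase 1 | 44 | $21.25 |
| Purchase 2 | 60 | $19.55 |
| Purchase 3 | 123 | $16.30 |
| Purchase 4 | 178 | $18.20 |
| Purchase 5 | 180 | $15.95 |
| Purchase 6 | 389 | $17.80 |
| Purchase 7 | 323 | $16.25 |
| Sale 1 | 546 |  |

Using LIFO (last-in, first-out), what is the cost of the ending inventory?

Sale 1 (546) [LIFO — newest first]: 323 @ $16.25 + 223 @ $17.80 = $9,218.15
Ending inventory: 254 @ $16.10 + 44 @ $21.25 + 60 @ $19.55 + 123 @ $16.30 + 178 @ $18.20 + 180 @ $15.95 + 166 @ $17.80 = $17,267.70

Ending inventory = $17,267.70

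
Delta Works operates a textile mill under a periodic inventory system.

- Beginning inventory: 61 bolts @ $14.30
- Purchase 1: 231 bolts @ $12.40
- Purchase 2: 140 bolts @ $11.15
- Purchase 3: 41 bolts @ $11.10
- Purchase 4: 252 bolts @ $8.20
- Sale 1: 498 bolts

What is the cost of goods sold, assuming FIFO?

COGS = $5,957.80

Sale 1 (498) [FIFO — oldest first]: 61 @ $14.30 + 231 @ $12.40 + 140 @ $11.15 + 41 @ $11.10 + 25 @ $8.20 = $5,957.80
Ending inventory: 227 @ $8.20 = $1,861.40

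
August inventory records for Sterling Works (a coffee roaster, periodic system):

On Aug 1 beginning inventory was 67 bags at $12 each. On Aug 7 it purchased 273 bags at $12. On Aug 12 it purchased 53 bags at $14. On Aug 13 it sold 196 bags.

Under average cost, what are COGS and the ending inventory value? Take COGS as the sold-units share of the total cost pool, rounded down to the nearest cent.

COGS = $2,404.86; ending inventory = $2,417.14

Aug 13, sell 196: 196/393 × $4,822.00 → $2,404.86
Ending inventory (cost pool remaining) = $2,417.14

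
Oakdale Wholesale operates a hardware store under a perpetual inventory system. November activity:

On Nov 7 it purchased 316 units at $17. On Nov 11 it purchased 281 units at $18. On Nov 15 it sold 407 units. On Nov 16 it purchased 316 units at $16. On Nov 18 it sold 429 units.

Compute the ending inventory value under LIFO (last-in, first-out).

Nov 15, 407 sold [LIFO — newest first]: 281 @ $18 + 126 @ $17 = $7,200
Nov 18, 429 sold [LIFO — newest first]: 316 @ $16 + 113 @ $17 = $6,977
Total COGS = $7,200 + $6,977 = $14,177
Ending inventory: 77 @ $17 = $1,309

Ending inventory = $1,309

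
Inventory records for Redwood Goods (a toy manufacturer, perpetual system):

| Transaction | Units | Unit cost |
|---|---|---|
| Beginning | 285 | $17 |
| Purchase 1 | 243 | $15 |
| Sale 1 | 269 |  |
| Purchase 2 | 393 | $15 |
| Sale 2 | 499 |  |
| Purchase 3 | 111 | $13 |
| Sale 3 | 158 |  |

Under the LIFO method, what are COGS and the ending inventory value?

Sale 1 (269) [LIFO — newest first]: 243 @ $15 + 26 @ $17 = $4,087
Sale 2 (499) [LIFO — newest first]: 393 @ $15 + 106 @ $17 = $7,697
Sale 3 (158) [LIFO — newest first]: 111 @ $13 + 47 @ $17 = $2,242
Total COGS = $4,087 + $7,697 + $2,242 = $14,026
Ending inventory: 106 @ $17 = $1,802

COGS = $14,026; ending inventory = $1,802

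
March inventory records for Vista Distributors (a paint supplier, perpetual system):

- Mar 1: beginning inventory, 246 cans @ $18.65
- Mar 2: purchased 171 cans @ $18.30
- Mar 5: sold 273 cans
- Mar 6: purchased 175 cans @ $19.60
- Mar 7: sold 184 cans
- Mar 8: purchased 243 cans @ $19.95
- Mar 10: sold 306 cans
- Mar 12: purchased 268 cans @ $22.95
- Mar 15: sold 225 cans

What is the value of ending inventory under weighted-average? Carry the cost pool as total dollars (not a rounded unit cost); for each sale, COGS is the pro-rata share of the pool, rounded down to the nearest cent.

Ending inventory = $2,558.86

After Mar 1: 246 on hand, pool $4,587.90 (≈ $18.6500 each)
After Mar 2: 417 on hand, pool $7,717.20 (≈ $18.5065 each)
Mar 5, sell 273: 273/417 × $7,717.20 → $5,052.26
After Mar 6: 319 on hand, pool $6,094.94 (≈ $19.1064 each)
Mar 7, sell 184: 184/319 × $6,094.94 → $3,515.57
After Mar 8: 378 on hand, pool $7,427.22 (≈ $19.6487 each)
Mar 10, sell 306: 306/378 × $7,427.22 → $6,012.51
After Mar 12: 340 on hand, pool $7,565.31 (≈ $22.2509 each)
Mar 15, sell 225: 225/340 × $7,565.31 → $5,006.45
Total COGS = $5,052.26 + $3,515.57 + $6,012.51 + $5,006.45 = $19,586.79
Ending inventory (cost pool remaining) = $2,558.86
Check: goods available $22,145.65 = COGS $19,586.79 + ending $2,558.86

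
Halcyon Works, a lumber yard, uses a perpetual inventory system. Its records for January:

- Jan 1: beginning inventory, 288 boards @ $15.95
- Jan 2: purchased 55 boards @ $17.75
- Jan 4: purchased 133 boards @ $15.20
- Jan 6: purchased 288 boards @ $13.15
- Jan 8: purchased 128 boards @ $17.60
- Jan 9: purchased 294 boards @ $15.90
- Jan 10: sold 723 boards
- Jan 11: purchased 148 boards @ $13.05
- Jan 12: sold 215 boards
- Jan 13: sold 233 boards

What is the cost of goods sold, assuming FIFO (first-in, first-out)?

Jan 10, 723 sold [FIFO — oldest first]: 288 @ $15.95 + 55 @ $17.75 + 133 @ $15.20 + 247 @ $13.15 = $10,839.50
Jan 12, 215 sold [FIFO — oldest first]: 41 @ $13.15 + 128 @ $17.60 + 46 @ $15.90 = $3,523.35
Jan 13, 233 sold [FIFO — oldest first]: 233 @ $15.90 = $3,704.70
Total COGS = $10,839.50 + $3,523.35 + $3,704.70 = $18,067.55
Ending inventory: 15 @ $15.90 + 148 @ $13.05 = $2,169.90

COGS = $18,067.55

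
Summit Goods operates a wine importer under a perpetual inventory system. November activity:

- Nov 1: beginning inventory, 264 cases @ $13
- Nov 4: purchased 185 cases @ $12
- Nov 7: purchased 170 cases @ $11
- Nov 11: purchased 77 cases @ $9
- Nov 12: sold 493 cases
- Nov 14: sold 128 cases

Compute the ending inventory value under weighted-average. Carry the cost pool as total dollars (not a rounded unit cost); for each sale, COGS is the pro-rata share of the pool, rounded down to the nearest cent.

Ending inventory = $885.25

After Nov 1: 264 on hand, pool $3,432.00 (≈ $13.0000 each)
After Nov 4: 449 on hand, pool $5,652.00 (≈ $12.5880 each)
After Nov 7: 619 on hand, pool $7,522.00 (≈ $12.1519 each)
After Nov 11: 696 on hand, pool $8,215.00 (≈ $11.8032 each)
Nov 12, sell 493: 493/696 × $8,215.00 → $5,818.95
Nov 14, sell 128: 128/203 × $2,396.05 → $1,510.80
Total COGS = $5,818.95 + $1,510.80 = $7,329.75
Ending inventory (cost pool remaining) = $885.25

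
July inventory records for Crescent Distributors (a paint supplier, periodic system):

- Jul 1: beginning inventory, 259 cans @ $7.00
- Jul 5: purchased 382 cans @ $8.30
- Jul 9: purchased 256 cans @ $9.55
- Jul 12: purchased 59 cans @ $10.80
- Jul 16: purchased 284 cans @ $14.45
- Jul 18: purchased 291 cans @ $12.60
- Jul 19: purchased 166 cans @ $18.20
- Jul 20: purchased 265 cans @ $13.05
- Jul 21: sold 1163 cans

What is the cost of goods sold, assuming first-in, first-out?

COGS = $11,056.75

Jul 21, 1163 sold [FIFO — oldest first]: 259 @ $7.00 + 382 @ $8.30 + 256 @ $9.55 + 59 @ $10.80 + 207 @ $14.45 = $11,056.75
Ending inventory: 77 @ $14.45 + 291 @ $12.60 + 166 @ $18.20 + 265 @ $13.05 = $11,258.70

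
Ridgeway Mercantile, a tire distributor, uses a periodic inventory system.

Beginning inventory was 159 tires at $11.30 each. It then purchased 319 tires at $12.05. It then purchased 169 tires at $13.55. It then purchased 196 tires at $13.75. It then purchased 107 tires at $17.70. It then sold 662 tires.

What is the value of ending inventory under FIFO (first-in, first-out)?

Ending inventory = $4,382.65

Sale 1 (662) [FIFO — oldest first]: 159 @ $11.30 + 319 @ $12.05 + 169 @ $13.55 + 15 @ $13.75 = $8,136.85
Ending inventory: 181 @ $13.75 + 107 @ $17.70 = $4,382.65
Check: goods available $12,519.50 = COGS $8,136.85 + ending $4,382.65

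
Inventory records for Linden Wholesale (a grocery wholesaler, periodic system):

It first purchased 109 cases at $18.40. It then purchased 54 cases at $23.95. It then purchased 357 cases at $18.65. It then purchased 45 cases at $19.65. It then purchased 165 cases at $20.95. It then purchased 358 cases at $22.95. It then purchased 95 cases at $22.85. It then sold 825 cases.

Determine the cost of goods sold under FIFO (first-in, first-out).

COGS = $16,478.20

Sale 1 (825) [FIFO — oldest first]: 109 @ $18.40 + 54 @ $23.95 + 357 @ $18.65 + 45 @ $19.65 + 165 @ $20.95 + 95 @ $22.95 = $16,478.20
Ending inventory: 263 @ $22.95 + 95 @ $22.85 = $8,206.60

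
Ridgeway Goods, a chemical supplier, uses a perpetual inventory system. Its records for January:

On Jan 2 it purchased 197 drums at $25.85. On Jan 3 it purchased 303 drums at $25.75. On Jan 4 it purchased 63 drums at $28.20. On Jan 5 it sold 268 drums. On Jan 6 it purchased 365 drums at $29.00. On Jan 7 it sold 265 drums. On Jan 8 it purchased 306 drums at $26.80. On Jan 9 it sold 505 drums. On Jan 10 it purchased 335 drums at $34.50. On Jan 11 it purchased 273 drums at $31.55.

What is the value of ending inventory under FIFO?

Ending inventory = $25,423.45

Jan 5, 268 sold [FIFO — oldest first]: 197 @ $25.85 + 71 @ $25.75 = $6,920.70
Jan 7, 265 sold [FIFO — oldest first]: 232 @ $25.75 + 33 @ $28.20 = $6,904.60
Jan 9, 505 sold [FIFO — oldest first]: 30 @ $28.20 + 365 @ $29.00 + 110 @ $26.80 = $14,379.00
Total COGS = $6,920.70 + $6,904.60 + $14,379.00 = $28,204.30
Ending inventory: 196 @ $26.80 + 335 @ $34.50 + 273 @ $31.55 = $25,423.45
Check: goods available $53,627.75 = COGS $28,204.30 + ending $25,423.45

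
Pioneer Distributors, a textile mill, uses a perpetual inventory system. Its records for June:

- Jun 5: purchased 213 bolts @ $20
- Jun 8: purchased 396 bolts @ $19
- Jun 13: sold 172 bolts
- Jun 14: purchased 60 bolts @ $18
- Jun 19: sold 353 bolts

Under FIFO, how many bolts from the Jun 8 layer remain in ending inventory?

84

Jun 13, 172 sold [FIFO — oldest first]: 172 @ $20 = $3,440
Jun 19, 353 sold [FIFO — oldest first]: 41 @ $20 + 312 @ $19 = $6,748
Total COGS = $3,440 + $6,748 = $10,188
Ending inventory: 84 @ $19 + 60 @ $18 = $2,676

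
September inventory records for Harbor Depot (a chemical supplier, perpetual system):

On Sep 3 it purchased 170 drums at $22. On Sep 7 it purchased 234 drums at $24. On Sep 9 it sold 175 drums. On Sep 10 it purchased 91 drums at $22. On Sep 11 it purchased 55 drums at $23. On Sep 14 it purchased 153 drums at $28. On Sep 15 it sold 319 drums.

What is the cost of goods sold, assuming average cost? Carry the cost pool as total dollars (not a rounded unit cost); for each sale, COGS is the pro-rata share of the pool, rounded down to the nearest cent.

After Sep 3: 170 on hand, pool $3,740.00 (≈ $22.0000 each)
After Sep 7: 404 on hand, pool $9,356.00 (≈ $23.1584 each)
Sep 9, sell 175: 175/404 × $9,356.00 → $4,052.72
After Sep 10: 320 on hand, pool $7,305.28 (≈ $22.8290 each)
After Sep 11: 375 on hand, pool $8,570.28 (≈ $22.8541 each)
After Sep 14: 528 on hand, pool $12,854.28 (≈ $24.3452 each)
Sep 15, sell 319: 319/528 × $12,854.28 → $7,766.12
Total COGS = $4,052.72 + $7,766.12 = $11,818.84
Ending inventory (cost pool remaining) = $5,088.16

COGS = $11,818.84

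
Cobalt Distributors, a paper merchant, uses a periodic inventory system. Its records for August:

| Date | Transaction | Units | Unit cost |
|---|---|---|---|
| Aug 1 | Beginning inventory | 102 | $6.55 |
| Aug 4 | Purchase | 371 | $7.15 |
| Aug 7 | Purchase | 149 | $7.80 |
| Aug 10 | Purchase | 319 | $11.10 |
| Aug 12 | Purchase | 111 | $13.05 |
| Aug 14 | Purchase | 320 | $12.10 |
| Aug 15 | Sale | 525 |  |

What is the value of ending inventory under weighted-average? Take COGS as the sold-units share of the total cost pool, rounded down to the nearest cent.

Ending inventory = $8,238.13

Aug 15, sell 525: 525/1372 × $13,344.40 → $5,106.27
Ending inventory (cost pool remaining) = $8,238.13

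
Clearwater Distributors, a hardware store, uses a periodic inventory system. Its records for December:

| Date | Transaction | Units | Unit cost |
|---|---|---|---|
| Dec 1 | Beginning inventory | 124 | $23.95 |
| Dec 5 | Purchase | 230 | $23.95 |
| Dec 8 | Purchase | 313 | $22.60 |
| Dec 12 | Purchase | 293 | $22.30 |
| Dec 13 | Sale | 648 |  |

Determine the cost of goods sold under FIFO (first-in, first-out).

Dec 13, 648 sold [FIFO — oldest first]: 124 @ $23.95 + 230 @ $23.95 + 294 @ $22.60 = $15,122.70
Ending inventory: 19 @ $22.60 + 293 @ $22.30 = $6,963.30

COGS = $15,122.70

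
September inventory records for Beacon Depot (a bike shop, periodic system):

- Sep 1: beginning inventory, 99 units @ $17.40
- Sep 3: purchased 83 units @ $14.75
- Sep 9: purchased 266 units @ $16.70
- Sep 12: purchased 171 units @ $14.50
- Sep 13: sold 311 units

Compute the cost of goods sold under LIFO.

Sep 13, 311 sold [LIFO — newest first]: 171 @ $14.50 + 140 @ $16.70 = $4,817.50
Ending inventory: 99 @ $17.40 + 83 @ $14.75 + 126 @ $16.70 = $5,051.05

COGS = $4,817.50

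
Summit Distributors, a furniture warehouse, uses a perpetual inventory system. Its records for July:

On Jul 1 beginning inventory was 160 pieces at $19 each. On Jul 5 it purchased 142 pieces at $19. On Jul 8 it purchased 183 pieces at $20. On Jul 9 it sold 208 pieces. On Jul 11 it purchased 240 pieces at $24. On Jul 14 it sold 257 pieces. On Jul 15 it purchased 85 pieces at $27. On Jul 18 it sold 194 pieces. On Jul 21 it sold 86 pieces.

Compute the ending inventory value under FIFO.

Jul 9, 208 sold [FIFO — oldest first]: 160 @ $19 + 48 @ $19 = $3,952
Jul 14, 257 sold [FIFO — oldest first]: 94 @ $19 + 163 @ $20 = $5,046
Jul 18, 194 sold [FIFO — oldest first]: 20 @ $20 + 174 @ $24 = $4,576
Jul 21, 86 sold [FIFO — oldest first]: 66 @ $24 + 20 @ $27 = $2,124
Total COGS = $3,952 + $5,046 + $4,576 + $2,124 = $15,698
Ending inventory: 65 @ $27 = $1,755
Check: goods available $17,453 = COGS $15,698 + ending $1,755

Ending inventory = $1,755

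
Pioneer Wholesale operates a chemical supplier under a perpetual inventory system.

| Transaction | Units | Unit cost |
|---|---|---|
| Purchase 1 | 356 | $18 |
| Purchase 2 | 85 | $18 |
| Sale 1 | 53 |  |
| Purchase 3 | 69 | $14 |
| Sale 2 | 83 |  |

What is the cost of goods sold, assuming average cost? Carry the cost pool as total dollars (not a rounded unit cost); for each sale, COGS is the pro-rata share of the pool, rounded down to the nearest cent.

COGS = $2,397.87

After Purchase 1: 356 on hand, pool $6,408.00 (≈ $18.0000 each)
After Purchase 2: 441 on hand, pool $7,938.00 (≈ $18.0000 each)
Sale 1, sell 53: 53/441 × $7,938.00 → $954.00
After Purchase 3: 457 on hand, pool $7,950.00 (≈ $17.3961 each)
Sale 2, sell 83: 83/457 × $7,950.00 → $1,443.87
Total COGS = $954.00 + $1,443.87 = $2,397.87
Ending inventory (cost pool remaining) = $6,506.13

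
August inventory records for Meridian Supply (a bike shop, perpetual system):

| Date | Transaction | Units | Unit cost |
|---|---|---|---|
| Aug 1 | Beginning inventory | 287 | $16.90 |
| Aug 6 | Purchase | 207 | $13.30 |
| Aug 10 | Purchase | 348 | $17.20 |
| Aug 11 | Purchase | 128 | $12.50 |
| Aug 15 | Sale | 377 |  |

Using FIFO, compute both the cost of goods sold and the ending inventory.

COGS = $6,047.30; ending inventory = $9,141.70

Aug 15, 377 sold [FIFO — oldest first]: 287 @ $16.90 + 90 @ $13.30 = $6,047.30
Ending inventory: 117 @ $13.30 + 348 @ $17.20 + 128 @ $12.50 = $9,141.70
Check: goods available $15,189.00 = COGS $6,047.30 + ending $9,141.70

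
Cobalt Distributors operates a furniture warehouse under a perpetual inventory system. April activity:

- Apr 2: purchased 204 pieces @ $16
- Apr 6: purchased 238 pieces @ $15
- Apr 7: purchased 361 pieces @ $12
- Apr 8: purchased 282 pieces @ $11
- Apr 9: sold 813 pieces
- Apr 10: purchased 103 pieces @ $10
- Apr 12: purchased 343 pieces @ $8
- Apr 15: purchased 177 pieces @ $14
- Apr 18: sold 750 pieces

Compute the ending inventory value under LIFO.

Apr 9, 813 sold [LIFO — newest first]: 282 @ $11 + 361 @ $12 + 170 @ $15 = $9,984
Apr 18, 750 sold [LIFO — newest first]: 177 @ $14 + 343 @ $8 + 103 @ $10 + 68 @ $15 + 59 @ $16 = $8,216
Total COGS = $9,984 + $8,216 = $18,200
Ending inventory: 145 @ $16 = $2,320
Check: goods available $20,520 = COGS $18,200 + ending $2,320

Ending inventory = $2,320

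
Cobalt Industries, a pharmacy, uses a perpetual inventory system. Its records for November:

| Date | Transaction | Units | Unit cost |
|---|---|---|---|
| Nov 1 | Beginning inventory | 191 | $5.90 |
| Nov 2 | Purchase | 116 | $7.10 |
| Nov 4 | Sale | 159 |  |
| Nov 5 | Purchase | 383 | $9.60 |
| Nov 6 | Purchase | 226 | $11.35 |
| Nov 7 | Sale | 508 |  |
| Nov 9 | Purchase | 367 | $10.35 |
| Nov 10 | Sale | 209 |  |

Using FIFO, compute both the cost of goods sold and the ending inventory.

COGS = $7,738.40; ending inventory = $4,252.45

Nov 4, 159 sold [FIFO — oldest first]: 159 @ $5.90 = $938.10
Nov 7, 508 sold [FIFO — oldest first]: 32 @ $5.90 + 116 @ $7.10 + 360 @ $9.60 = $4,468.40
Nov 10, 209 sold [FIFO — oldest first]: 23 @ $9.60 + 186 @ $11.35 = $2,331.90
Total COGS = $938.10 + $4,468.40 + $2,331.90 = $7,738.40
Ending inventory: 40 @ $11.35 + 367 @ $10.35 = $4,252.45
Check: goods available $11,990.85 = COGS $7,738.40 + ending $4,252.45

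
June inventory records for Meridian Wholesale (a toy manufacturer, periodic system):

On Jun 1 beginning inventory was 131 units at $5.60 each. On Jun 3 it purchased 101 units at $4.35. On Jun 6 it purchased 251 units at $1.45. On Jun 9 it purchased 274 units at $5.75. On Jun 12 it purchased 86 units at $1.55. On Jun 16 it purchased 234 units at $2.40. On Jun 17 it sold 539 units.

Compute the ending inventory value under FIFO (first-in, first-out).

Jun 17, 539 sold [FIFO — oldest first]: 131 @ $5.60 + 101 @ $4.35 + 251 @ $1.45 + 56 @ $5.75 = $1,858.90
Ending inventory: 218 @ $5.75 + 86 @ $1.55 + 234 @ $2.40 = $1,948.40

Ending inventory = $1,948.40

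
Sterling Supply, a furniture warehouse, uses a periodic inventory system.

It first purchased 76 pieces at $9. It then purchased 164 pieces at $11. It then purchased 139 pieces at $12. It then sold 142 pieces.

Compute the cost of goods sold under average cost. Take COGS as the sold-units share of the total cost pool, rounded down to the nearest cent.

Sale 1, sell 142: 142/379 × $4,156.00 → $1,557.12
Ending inventory (cost pool remaining) = $2,598.88

COGS = $1,557.12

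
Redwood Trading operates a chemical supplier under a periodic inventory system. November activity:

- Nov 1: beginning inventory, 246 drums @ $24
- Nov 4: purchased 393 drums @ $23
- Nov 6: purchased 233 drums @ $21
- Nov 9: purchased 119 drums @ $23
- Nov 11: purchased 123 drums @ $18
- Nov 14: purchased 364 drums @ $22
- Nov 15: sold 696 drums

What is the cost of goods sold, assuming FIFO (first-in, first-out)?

COGS = $16,140

Nov 15, 696 sold [FIFO — oldest first]: 246 @ $24 + 393 @ $23 + 57 @ $21 = $16,140
Ending inventory: 176 @ $21 + 119 @ $23 + 123 @ $18 + 364 @ $22 = $16,655
Check: goods available $32,795 = COGS $16,140 + ending $16,655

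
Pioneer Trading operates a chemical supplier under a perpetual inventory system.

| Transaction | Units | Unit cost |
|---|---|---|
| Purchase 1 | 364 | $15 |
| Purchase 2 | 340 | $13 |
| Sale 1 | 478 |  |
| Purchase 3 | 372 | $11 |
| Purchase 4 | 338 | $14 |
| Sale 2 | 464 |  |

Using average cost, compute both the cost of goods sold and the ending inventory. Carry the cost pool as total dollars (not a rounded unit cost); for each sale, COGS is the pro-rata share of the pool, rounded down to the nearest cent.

After Purchase 1: 364 on hand, pool $5,460.00 (≈ $15.0000 each)
After Purchase 2: 704 on hand, pool $9,880.00 (≈ $14.0341 each)
Sale 1, sell 478: 478/704 × $9,880.00 → $6,708.29
After Purchase 3: 598 on hand, pool $7,263.71 (≈ $12.1467 each)
After Purchase 4: 936 on hand, pool $11,995.71 (≈ $12.8159 each)
Sale 2, sell 464: 464/936 × $11,995.71 → $5,946.59
Total COGS = $6,708.29 + $5,946.59 = $12,654.88
Ending inventory (cost pool remaining) = $6,049.12
Check: goods available $18,704.00 = COGS $12,654.88 + ending $6,049.12

COGS = $12,654.88; ending inventory = $6,049.12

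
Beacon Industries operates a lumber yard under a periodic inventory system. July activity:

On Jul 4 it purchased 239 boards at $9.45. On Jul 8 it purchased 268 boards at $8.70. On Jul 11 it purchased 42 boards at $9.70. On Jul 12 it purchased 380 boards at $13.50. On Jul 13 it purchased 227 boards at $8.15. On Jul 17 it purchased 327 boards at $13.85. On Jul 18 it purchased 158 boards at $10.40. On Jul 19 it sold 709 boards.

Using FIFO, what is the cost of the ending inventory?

Ending inventory = $10,992.20

Jul 19, 709 sold [FIFO — oldest first]: 239 @ $9.45 + 268 @ $8.70 + 42 @ $9.70 + 160 @ $13.50 = $7,157.55
Ending inventory: 220 @ $13.50 + 227 @ $8.15 + 327 @ $13.85 + 158 @ $10.40 = $10,992.20
Check: goods available $18,149.75 = COGS $7,157.55 + ending $10,992.20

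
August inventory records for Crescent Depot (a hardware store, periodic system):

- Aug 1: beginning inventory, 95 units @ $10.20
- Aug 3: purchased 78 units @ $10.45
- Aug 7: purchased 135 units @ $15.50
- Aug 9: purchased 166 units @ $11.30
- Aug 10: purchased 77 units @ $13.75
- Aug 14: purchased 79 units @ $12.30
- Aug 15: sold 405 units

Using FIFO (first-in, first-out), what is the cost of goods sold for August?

COGS = $4,972.70

Aug 15, 405 sold [FIFO — oldest first]: 95 @ $10.20 + 78 @ $10.45 + 135 @ $15.50 + 97 @ $11.30 = $4,972.70
Ending inventory: 69 @ $11.30 + 77 @ $13.75 + 79 @ $12.30 = $2,810.15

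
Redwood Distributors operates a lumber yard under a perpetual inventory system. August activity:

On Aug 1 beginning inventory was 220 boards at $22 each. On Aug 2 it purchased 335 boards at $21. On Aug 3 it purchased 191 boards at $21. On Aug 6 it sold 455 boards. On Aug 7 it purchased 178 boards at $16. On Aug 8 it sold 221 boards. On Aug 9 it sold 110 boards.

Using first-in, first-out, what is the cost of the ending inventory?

Aug 6, 455 sold [FIFO — oldest first]: 220 @ $22 + 235 @ $21 = $9,775
Aug 8, 221 sold [FIFO — oldest first]: 100 @ $21 + 121 @ $21 = $4,641
Aug 9, 110 sold [FIFO — oldest first]: 70 @ $21 + 40 @ $16 = $2,110
Total COGS = $9,775 + $4,641 + $2,110 = $16,526
Ending inventory: 138 @ $16 = $2,208

Ending inventory = $2,208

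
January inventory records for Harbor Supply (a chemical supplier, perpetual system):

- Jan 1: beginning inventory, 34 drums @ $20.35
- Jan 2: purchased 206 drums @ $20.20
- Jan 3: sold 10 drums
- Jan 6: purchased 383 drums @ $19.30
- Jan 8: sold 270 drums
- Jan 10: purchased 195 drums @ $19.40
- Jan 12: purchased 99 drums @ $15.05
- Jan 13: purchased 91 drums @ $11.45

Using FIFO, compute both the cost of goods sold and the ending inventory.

Jan 3, 10 sold [FIFO — oldest first]: 10 @ $20.35 = $203.50
Jan 8, 270 sold [FIFO — oldest first]: 24 @ $20.35 + 206 @ $20.20 + 40 @ $19.30 = $5,421.60
Total COGS = $203.50 + $5,421.60 = $5,625.10
Ending inventory: 343 @ $19.30 + 195 @ $19.40 + 99 @ $15.05 + 91 @ $11.45 = $12,934.80
Check: goods available $18,559.90 = COGS $5,625.10 + ending $12,934.80

COGS = $5,625.10; ending inventory = $12,934.80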